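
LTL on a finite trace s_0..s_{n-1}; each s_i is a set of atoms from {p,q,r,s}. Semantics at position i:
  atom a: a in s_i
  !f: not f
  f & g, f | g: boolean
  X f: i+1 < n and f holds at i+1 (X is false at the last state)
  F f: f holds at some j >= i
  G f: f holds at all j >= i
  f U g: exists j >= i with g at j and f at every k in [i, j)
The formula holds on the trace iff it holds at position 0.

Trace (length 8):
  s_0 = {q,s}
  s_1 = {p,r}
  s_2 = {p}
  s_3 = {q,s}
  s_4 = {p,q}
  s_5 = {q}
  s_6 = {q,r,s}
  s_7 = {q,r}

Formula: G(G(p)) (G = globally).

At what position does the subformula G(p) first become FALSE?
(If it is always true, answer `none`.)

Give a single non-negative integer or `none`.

s_0={q,s}: G(p)=False p=False
s_1={p,r}: G(p)=False p=True
s_2={p}: G(p)=False p=True
s_3={q,s}: G(p)=False p=False
s_4={p,q}: G(p)=False p=True
s_5={q}: G(p)=False p=False
s_6={q,r,s}: G(p)=False p=False
s_7={q,r}: G(p)=False p=False
G(G(p)) holds globally = False
First violation at position 0.

Answer: 0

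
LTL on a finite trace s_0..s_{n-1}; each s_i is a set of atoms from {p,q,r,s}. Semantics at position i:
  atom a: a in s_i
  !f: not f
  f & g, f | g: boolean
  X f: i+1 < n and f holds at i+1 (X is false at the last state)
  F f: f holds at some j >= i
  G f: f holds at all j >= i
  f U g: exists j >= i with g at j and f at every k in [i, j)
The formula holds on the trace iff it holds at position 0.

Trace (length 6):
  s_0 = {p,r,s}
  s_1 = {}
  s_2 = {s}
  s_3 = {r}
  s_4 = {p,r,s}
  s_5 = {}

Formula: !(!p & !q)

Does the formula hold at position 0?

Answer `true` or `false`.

s_0={p,r,s}: !(!p & !q)=True (!p & !q)=False !p=False p=True !q=True q=False
s_1={}: !(!p & !q)=False (!p & !q)=True !p=True p=False !q=True q=False
s_2={s}: !(!p & !q)=False (!p & !q)=True !p=True p=False !q=True q=False
s_3={r}: !(!p & !q)=False (!p & !q)=True !p=True p=False !q=True q=False
s_4={p,r,s}: !(!p & !q)=True (!p & !q)=False !p=False p=True !q=True q=False
s_5={}: !(!p & !q)=False (!p & !q)=True !p=True p=False !q=True q=False

Answer: true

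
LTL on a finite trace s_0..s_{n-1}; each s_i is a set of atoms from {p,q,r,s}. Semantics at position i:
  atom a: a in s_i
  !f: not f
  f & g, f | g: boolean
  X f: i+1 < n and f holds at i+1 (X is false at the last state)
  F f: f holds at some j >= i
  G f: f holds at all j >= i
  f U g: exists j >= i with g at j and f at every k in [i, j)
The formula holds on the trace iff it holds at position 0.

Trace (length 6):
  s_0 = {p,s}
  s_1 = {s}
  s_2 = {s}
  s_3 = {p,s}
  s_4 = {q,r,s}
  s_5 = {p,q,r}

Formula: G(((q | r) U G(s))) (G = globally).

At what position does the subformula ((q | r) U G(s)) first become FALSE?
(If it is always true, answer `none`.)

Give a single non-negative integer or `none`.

s_0={p,s}: ((q | r) U G(s))=False (q | r)=False q=False r=False G(s)=False s=True
s_1={s}: ((q | r) U G(s))=False (q | r)=False q=False r=False G(s)=False s=True
s_2={s}: ((q | r) U G(s))=False (q | r)=False q=False r=False G(s)=False s=True
s_3={p,s}: ((q | r) U G(s))=False (q | r)=False q=False r=False G(s)=False s=True
s_4={q,r,s}: ((q | r) U G(s))=False (q | r)=True q=True r=True G(s)=False s=True
s_5={p,q,r}: ((q | r) U G(s))=False (q | r)=True q=True r=True G(s)=False s=False
G(((q | r) U G(s))) holds globally = False
First violation at position 0.

Answer: 0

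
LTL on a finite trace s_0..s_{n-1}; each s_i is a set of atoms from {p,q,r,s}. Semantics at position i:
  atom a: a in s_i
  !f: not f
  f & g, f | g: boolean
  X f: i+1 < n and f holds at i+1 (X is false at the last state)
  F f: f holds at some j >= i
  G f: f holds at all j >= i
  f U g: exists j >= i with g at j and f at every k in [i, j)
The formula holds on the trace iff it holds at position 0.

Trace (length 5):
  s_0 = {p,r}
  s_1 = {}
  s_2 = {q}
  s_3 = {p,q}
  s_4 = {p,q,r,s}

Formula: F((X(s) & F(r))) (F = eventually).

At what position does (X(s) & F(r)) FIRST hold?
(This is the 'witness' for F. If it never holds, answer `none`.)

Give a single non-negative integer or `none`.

Answer: 3

Derivation:
s_0={p,r}: (X(s) & F(r))=False X(s)=False s=False F(r)=True r=True
s_1={}: (X(s) & F(r))=False X(s)=False s=False F(r)=True r=False
s_2={q}: (X(s) & F(r))=False X(s)=False s=False F(r)=True r=False
s_3={p,q}: (X(s) & F(r))=True X(s)=True s=False F(r)=True r=False
s_4={p,q,r,s}: (X(s) & F(r))=False X(s)=False s=True F(r)=True r=True
F((X(s) & F(r))) holds; first witness at position 3.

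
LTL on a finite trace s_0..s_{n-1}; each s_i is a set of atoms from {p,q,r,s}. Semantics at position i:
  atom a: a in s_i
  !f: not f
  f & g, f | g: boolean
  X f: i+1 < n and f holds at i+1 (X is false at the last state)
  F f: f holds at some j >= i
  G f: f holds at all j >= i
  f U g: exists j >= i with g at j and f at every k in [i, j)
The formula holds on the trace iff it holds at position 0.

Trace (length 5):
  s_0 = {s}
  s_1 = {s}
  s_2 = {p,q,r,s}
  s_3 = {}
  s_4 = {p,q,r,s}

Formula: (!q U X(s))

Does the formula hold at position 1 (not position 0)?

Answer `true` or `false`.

Answer: true

Derivation:
s_0={s}: (!q U X(s))=True !q=True q=False X(s)=True s=True
s_1={s}: (!q U X(s))=True !q=True q=False X(s)=True s=True
s_2={p,q,r,s}: (!q U X(s))=False !q=False q=True X(s)=False s=True
s_3={}: (!q U X(s))=True !q=True q=False X(s)=True s=False
s_4={p,q,r,s}: (!q U X(s))=False !q=False q=True X(s)=False s=True
Evaluating at position 1: result = True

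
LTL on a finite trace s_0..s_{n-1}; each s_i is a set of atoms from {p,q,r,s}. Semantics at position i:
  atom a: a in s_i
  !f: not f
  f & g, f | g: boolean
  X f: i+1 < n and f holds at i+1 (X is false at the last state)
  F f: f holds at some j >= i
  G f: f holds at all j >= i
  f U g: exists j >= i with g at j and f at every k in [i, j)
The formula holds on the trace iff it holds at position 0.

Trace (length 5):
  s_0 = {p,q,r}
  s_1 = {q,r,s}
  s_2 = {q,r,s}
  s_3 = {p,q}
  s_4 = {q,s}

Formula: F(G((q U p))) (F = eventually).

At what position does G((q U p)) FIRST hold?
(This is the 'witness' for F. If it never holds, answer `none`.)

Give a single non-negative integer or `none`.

s_0={p,q,r}: G((q U p))=False (q U p)=True q=True p=True
s_1={q,r,s}: G((q U p))=False (q U p)=True q=True p=False
s_2={q,r,s}: G((q U p))=False (q U p)=True q=True p=False
s_3={p,q}: G((q U p))=False (q U p)=True q=True p=True
s_4={q,s}: G((q U p))=False (q U p)=False q=True p=False
F(G((q U p))) does not hold (no witness exists).

Answer: none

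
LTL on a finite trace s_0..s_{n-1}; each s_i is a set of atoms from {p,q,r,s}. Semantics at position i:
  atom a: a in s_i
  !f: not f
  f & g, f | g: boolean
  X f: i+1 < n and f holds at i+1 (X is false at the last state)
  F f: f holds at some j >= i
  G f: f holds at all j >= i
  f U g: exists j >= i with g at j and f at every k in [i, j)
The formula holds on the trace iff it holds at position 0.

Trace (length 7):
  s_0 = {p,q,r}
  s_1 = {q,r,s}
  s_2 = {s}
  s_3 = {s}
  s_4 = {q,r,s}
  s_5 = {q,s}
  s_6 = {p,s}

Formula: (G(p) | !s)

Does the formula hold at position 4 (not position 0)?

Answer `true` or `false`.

Answer: false

Derivation:
s_0={p,q,r}: (G(p) | !s)=True G(p)=False p=True !s=True s=False
s_1={q,r,s}: (G(p) | !s)=False G(p)=False p=False !s=False s=True
s_2={s}: (G(p) | !s)=False G(p)=False p=False !s=False s=True
s_3={s}: (G(p) | !s)=False G(p)=False p=False !s=False s=True
s_4={q,r,s}: (G(p) | !s)=False G(p)=False p=False !s=False s=True
s_5={q,s}: (G(p) | !s)=False G(p)=False p=False !s=False s=True
s_6={p,s}: (G(p) | !s)=True G(p)=True p=True !s=False s=True
Evaluating at position 4: result = False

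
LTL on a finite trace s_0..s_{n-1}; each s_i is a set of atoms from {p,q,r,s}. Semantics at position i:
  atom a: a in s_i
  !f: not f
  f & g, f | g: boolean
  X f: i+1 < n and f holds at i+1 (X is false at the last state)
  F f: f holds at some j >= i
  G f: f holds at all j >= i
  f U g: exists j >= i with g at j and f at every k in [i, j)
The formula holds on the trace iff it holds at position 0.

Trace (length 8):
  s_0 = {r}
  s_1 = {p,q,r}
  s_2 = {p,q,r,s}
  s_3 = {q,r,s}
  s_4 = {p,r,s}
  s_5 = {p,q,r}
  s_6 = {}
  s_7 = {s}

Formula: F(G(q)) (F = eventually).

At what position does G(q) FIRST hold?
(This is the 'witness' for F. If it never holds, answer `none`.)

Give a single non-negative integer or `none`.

Answer: none

Derivation:
s_0={r}: G(q)=False q=False
s_1={p,q,r}: G(q)=False q=True
s_2={p,q,r,s}: G(q)=False q=True
s_3={q,r,s}: G(q)=False q=True
s_4={p,r,s}: G(q)=False q=False
s_5={p,q,r}: G(q)=False q=True
s_6={}: G(q)=False q=False
s_7={s}: G(q)=False q=False
F(G(q)) does not hold (no witness exists).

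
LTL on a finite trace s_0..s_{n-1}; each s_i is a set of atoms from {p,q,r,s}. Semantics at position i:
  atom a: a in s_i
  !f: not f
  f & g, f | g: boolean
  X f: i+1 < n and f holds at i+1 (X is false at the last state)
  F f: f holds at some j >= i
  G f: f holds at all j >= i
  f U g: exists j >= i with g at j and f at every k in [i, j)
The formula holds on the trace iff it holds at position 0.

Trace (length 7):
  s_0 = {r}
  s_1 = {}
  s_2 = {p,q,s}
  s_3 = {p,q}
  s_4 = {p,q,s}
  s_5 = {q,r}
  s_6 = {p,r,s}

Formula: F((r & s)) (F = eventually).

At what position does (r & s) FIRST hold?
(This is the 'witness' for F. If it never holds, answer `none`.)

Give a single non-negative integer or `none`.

Answer: 6

Derivation:
s_0={r}: (r & s)=False r=True s=False
s_1={}: (r & s)=False r=False s=False
s_2={p,q,s}: (r & s)=False r=False s=True
s_3={p,q}: (r & s)=False r=False s=False
s_4={p,q,s}: (r & s)=False r=False s=True
s_5={q,r}: (r & s)=False r=True s=False
s_6={p,r,s}: (r & s)=True r=True s=True
F((r & s)) holds; first witness at position 6.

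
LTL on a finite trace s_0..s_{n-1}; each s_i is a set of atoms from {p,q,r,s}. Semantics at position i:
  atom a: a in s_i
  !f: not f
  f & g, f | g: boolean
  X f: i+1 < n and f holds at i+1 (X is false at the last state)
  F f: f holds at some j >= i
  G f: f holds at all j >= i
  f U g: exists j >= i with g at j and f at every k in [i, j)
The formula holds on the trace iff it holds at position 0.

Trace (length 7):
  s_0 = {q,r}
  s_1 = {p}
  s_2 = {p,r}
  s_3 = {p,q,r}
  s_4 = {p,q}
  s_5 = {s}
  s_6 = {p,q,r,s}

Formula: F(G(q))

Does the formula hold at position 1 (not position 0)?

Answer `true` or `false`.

Answer: true

Derivation:
s_0={q,r}: F(G(q))=True G(q)=False q=True
s_1={p}: F(G(q))=True G(q)=False q=False
s_2={p,r}: F(G(q))=True G(q)=False q=False
s_3={p,q,r}: F(G(q))=True G(q)=False q=True
s_4={p,q}: F(G(q))=True G(q)=False q=True
s_5={s}: F(G(q))=True G(q)=False q=False
s_6={p,q,r,s}: F(G(q))=True G(q)=True q=True
Evaluating at position 1: result = True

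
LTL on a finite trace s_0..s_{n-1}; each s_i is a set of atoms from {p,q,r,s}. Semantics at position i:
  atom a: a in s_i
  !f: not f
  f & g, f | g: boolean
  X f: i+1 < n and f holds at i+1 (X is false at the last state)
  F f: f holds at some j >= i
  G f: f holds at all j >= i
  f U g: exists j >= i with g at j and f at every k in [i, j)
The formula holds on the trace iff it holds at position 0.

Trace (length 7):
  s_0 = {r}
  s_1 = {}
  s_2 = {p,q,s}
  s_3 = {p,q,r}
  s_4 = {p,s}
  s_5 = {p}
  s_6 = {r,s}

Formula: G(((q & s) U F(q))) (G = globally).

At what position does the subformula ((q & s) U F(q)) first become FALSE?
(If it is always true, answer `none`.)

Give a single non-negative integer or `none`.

s_0={r}: ((q & s) U F(q))=True (q & s)=False q=False s=False F(q)=True
s_1={}: ((q & s) U F(q))=True (q & s)=False q=False s=False F(q)=True
s_2={p,q,s}: ((q & s) U F(q))=True (q & s)=True q=True s=True F(q)=True
s_3={p,q,r}: ((q & s) U F(q))=True (q & s)=False q=True s=False F(q)=True
s_4={p,s}: ((q & s) U F(q))=False (q & s)=False q=False s=True F(q)=False
s_5={p}: ((q & s) U F(q))=False (q & s)=False q=False s=False F(q)=False
s_6={r,s}: ((q & s) U F(q))=False (q & s)=False q=False s=True F(q)=False
G(((q & s) U F(q))) holds globally = False
First violation at position 4.

Answer: 4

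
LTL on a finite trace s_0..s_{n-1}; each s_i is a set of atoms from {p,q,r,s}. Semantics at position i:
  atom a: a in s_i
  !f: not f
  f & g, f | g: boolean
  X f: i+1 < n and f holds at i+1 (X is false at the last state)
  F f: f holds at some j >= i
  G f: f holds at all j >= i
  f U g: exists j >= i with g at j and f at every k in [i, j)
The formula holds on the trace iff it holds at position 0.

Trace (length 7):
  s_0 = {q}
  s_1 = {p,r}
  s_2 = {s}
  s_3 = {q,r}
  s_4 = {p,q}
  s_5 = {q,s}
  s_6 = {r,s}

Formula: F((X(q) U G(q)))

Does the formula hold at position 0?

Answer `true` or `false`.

Answer: false

Derivation:
s_0={q}: F((X(q) U G(q)))=False (X(q) U G(q))=False X(q)=False q=True G(q)=False
s_1={p,r}: F((X(q) U G(q)))=False (X(q) U G(q))=False X(q)=False q=False G(q)=False
s_2={s}: F((X(q) U G(q)))=False (X(q) U G(q))=False X(q)=True q=False G(q)=False
s_3={q,r}: F((X(q) U G(q)))=False (X(q) U G(q))=False X(q)=True q=True G(q)=False
s_4={p,q}: F((X(q) U G(q)))=False (X(q) U G(q))=False X(q)=True q=True G(q)=False
s_5={q,s}: F((X(q) U G(q)))=False (X(q) U G(q))=False X(q)=False q=True G(q)=False
s_6={r,s}: F((X(q) U G(q)))=False (X(q) U G(q))=False X(q)=False q=False G(q)=False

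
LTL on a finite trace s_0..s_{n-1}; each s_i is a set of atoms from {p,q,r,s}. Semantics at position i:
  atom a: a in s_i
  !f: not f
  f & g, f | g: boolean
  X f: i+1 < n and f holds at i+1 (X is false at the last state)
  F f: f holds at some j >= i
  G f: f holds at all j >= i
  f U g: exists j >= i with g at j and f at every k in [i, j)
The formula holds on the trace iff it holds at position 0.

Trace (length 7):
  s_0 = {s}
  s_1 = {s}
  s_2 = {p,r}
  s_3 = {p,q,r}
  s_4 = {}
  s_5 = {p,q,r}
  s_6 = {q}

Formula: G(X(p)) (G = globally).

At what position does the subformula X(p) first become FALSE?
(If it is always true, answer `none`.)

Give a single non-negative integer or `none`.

s_0={s}: X(p)=False p=False
s_1={s}: X(p)=True p=False
s_2={p,r}: X(p)=True p=True
s_3={p,q,r}: X(p)=False p=True
s_4={}: X(p)=True p=False
s_5={p,q,r}: X(p)=False p=True
s_6={q}: X(p)=False p=False
G(X(p)) holds globally = False
First violation at position 0.

Answer: 0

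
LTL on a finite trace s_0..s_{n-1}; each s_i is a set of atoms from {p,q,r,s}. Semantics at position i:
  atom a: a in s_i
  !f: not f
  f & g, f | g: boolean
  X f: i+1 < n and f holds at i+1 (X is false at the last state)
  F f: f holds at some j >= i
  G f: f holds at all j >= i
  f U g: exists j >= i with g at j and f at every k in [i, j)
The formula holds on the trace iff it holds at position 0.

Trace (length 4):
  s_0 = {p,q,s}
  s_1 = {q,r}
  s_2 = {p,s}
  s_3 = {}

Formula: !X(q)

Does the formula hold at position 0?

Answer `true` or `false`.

Answer: false

Derivation:
s_0={p,q,s}: !X(q)=False X(q)=True q=True
s_1={q,r}: !X(q)=True X(q)=False q=True
s_2={p,s}: !X(q)=True X(q)=False q=False
s_3={}: !X(q)=True X(q)=False q=False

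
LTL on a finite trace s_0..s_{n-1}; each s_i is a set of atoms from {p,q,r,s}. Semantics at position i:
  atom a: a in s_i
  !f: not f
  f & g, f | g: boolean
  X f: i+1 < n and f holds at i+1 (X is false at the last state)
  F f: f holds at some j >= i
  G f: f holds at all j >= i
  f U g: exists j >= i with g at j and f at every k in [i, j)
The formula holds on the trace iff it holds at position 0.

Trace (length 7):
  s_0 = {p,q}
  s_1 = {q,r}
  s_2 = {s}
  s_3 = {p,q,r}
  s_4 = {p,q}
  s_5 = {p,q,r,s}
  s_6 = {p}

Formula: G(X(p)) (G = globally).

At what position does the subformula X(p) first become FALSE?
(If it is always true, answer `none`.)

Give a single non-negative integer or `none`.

s_0={p,q}: X(p)=False p=True
s_1={q,r}: X(p)=False p=False
s_2={s}: X(p)=True p=False
s_3={p,q,r}: X(p)=True p=True
s_4={p,q}: X(p)=True p=True
s_5={p,q,r,s}: X(p)=True p=True
s_6={p}: X(p)=False p=True
G(X(p)) holds globally = False
First violation at position 0.

Answer: 0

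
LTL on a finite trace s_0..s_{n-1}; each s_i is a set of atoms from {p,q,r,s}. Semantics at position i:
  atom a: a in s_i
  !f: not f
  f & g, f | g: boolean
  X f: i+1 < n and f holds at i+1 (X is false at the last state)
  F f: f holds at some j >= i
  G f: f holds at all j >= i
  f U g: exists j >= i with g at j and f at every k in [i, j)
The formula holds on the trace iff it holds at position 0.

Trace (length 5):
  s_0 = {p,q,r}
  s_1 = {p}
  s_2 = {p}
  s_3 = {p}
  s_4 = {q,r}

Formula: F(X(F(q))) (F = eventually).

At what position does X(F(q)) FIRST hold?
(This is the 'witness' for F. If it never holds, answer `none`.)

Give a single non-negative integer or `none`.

Answer: 0

Derivation:
s_0={p,q,r}: X(F(q))=True F(q)=True q=True
s_1={p}: X(F(q))=True F(q)=True q=False
s_2={p}: X(F(q))=True F(q)=True q=False
s_3={p}: X(F(q))=True F(q)=True q=False
s_4={q,r}: X(F(q))=False F(q)=True q=True
F(X(F(q))) holds; first witness at position 0.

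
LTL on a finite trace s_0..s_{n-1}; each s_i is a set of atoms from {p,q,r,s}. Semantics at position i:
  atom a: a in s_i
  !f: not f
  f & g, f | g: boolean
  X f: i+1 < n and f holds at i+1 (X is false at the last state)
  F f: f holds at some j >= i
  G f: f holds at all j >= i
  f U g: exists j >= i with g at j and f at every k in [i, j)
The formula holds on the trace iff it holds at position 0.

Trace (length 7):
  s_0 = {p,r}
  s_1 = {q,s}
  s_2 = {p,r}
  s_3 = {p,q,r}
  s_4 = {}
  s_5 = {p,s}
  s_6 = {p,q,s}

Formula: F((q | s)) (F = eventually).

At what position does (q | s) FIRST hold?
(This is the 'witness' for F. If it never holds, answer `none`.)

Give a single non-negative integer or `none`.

Answer: 1

Derivation:
s_0={p,r}: (q | s)=False q=False s=False
s_1={q,s}: (q | s)=True q=True s=True
s_2={p,r}: (q | s)=False q=False s=False
s_3={p,q,r}: (q | s)=True q=True s=False
s_4={}: (q | s)=False q=False s=False
s_5={p,s}: (q | s)=True q=False s=True
s_6={p,q,s}: (q | s)=True q=True s=True
F((q | s)) holds; first witness at position 1.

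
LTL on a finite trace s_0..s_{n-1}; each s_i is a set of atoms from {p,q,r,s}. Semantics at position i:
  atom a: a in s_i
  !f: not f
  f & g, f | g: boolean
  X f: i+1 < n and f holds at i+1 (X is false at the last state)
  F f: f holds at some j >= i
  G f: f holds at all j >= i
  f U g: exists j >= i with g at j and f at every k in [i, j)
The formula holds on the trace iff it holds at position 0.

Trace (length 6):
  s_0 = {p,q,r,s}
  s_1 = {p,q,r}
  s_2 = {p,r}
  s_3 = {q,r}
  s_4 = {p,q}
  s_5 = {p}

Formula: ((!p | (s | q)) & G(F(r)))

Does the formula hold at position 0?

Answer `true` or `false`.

Answer: false

Derivation:
s_0={p,q,r,s}: ((!p | (s | q)) & G(F(r)))=False (!p | (s | q))=True !p=False p=True (s | q)=True s=True q=True G(F(r))=False F(r)=True r=True
s_1={p,q,r}: ((!p | (s | q)) & G(F(r)))=False (!p | (s | q))=True !p=False p=True (s | q)=True s=False q=True G(F(r))=False F(r)=True r=True
s_2={p,r}: ((!p | (s | q)) & G(F(r)))=False (!p | (s | q))=False !p=False p=True (s | q)=False s=False q=False G(F(r))=False F(r)=True r=True
s_3={q,r}: ((!p | (s | q)) & G(F(r)))=False (!p | (s | q))=True !p=True p=False (s | q)=True s=False q=True G(F(r))=False F(r)=True r=True
s_4={p,q}: ((!p | (s | q)) & G(F(r)))=False (!p | (s | q))=True !p=False p=True (s | q)=True s=False q=True G(F(r))=False F(r)=False r=False
s_5={p}: ((!p | (s | q)) & G(F(r)))=False (!p | (s | q))=False !p=False p=True (s | q)=False s=False q=False G(F(r))=False F(r)=False r=False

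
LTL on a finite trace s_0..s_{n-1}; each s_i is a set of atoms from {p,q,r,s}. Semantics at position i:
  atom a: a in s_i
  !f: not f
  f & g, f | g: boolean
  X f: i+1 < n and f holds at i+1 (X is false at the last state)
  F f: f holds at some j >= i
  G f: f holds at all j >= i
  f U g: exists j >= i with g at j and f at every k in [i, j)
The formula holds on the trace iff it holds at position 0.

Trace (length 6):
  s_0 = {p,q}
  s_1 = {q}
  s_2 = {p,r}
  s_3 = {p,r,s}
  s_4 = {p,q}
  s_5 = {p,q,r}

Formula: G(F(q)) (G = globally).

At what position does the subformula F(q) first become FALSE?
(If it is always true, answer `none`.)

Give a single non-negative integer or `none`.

Answer: none

Derivation:
s_0={p,q}: F(q)=True q=True
s_1={q}: F(q)=True q=True
s_2={p,r}: F(q)=True q=False
s_3={p,r,s}: F(q)=True q=False
s_4={p,q}: F(q)=True q=True
s_5={p,q,r}: F(q)=True q=True
G(F(q)) holds globally = True
No violation — formula holds at every position.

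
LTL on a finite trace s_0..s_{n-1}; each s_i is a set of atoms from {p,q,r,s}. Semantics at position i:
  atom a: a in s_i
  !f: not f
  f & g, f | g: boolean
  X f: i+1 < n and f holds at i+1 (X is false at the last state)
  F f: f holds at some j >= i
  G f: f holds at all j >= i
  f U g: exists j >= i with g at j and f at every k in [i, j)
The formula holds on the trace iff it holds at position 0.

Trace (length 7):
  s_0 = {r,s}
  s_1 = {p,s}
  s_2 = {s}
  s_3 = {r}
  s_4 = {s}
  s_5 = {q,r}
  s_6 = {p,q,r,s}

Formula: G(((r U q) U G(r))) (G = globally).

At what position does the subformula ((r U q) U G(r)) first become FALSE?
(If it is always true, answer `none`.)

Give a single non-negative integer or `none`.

Answer: 0

Derivation:
s_0={r,s}: ((r U q) U G(r))=False (r U q)=False r=True q=False G(r)=False
s_1={p,s}: ((r U q) U G(r))=False (r U q)=False r=False q=False G(r)=False
s_2={s}: ((r U q) U G(r))=False (r U q)=False r=False q=False G(r)=False
s_3={r}: ((r U q) U G(r))=False (r U q)=False r=True q=False G(r)=False
s_4={s}: ((r U q) U G(r))=False (r U q)=False r=False q=False G(r)=False
s_5={q,r}: ((r U q) U G(r))=True (r U q)=True r=True q=True G(r)=True
s_6={p,q,r,s}: ((r U q) U G(r))=True (r U q)=True r=True q=True G(r)=True
G(((r U q) U G(r))) holds globally = False
First violation at position 0.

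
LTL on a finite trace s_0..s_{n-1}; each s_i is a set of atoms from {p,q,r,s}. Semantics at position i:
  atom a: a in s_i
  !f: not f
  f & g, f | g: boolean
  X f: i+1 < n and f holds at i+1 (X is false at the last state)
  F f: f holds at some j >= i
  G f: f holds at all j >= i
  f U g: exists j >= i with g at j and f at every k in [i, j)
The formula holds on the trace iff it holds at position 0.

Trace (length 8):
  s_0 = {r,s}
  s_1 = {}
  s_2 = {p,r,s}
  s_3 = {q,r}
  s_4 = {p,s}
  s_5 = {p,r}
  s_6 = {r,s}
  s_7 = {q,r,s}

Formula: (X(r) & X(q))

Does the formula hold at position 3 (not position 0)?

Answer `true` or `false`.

s_0={r,s}: (X(r) & X(q))=False X(r)=False r=True X(q)=False q=False
s_1={}: (X(r) & X(q))=False X(r)=True r=False X(q)=False q=False
s_2={p,r,s}: (X(r) & X(q))=True X(r)=True r=True X(q)=True q=False
s_3={q,r}: (X(r) & X(q))=False X(r)=False r=True X(q)=False q=True
s_4={p,s}: (X(r) & X(q))=False X(r)=True r=False X(q)=False q=False
s_5={p,r}: (X(r) & X(q))=False X(r)=True r=True X(q)=False q=False
s_6={r,s}: (X(r) & X(q))=True X(r)=True r=True X(q)=True q=False
s_7={q,r,s}: (X(r) & X(q))=False X(r)=False r=True X(q)=False q=True
Evaluating at position 3: result = False

Answer: false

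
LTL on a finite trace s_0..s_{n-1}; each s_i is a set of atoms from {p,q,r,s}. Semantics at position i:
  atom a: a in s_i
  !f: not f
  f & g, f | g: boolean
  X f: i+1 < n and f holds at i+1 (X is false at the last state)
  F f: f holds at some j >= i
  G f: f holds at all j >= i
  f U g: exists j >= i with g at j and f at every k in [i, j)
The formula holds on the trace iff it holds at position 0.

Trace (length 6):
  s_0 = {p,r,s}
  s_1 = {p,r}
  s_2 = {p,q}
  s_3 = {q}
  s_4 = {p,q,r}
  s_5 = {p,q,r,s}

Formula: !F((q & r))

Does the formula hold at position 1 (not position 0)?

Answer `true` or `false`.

Answer: false

Derivation:
s_0={p,r,s}: !F((q & r))=False F((q & r))=True (q & r)=False q=False r=True
s_1={p,r}: !F((q & r))=False F((q & r))=True (q & r)=False q=False r=True
s_2={p,q}: !F((q & r))=False F((q & r))=True (q & r)=False q=True r=False
s_3={q}: !F((q & r))=False F((q & r))=True (q & r)=False q=True r=False
s_4={p,q,r}: !F((q & r))=False F((q & r))=True (q & r)=True q=True r=True
s_5={p,q,r,s}: !F((q & r))=False F((q & r))=True (q & r)=True q=True r=True
Evaluating at position 1: result = False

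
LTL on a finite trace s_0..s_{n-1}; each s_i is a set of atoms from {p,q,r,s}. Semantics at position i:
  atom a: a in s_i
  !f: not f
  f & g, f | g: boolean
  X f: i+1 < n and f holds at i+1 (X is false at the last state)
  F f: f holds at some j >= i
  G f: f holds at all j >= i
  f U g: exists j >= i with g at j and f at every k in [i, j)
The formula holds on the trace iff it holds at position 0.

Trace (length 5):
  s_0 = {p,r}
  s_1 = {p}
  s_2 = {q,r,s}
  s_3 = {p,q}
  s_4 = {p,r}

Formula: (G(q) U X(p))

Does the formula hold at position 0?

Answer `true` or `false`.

s_0={p,r}: (G(q) U X(p))=True G(q)=False q=False X(p)=True p=True
s_1={p}: (G(q) U X(p))=False G(q)=False q=False X(p)=False p=True
s_2={q,r,s}: (G(q) U X(p))=True G(q)=False q=True X(p)=True p=False
s_3={p,q}: (G(q) U X(p))=True G(q)=False q=True X(p)=True p=True
s_4={p,r}: (G(q) U X(p))=False G(q)=False q=False X(p)=False p=True

Answer: true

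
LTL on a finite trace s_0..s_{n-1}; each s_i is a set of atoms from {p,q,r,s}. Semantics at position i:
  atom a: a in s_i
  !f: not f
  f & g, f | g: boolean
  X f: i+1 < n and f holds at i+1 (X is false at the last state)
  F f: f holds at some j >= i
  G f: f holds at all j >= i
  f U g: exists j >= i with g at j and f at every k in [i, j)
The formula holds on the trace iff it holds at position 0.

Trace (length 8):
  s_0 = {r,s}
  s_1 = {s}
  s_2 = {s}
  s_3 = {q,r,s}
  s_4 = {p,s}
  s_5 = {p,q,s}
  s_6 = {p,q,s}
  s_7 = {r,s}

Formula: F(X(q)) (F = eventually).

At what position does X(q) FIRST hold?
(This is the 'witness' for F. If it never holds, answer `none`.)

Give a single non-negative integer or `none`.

s_0={r,s}: X(q)=False q=False
s_1={s}: X(q)=False q=False
s_2={s}: X(q)=True q=False
s_3={q,r,s}: X(q)=False q=True
s_4={p,s}: X(q)=True q=False
s_5={p,q,s}: X(q)=True q=True
s_6={p,q,s}: X(q)=False q=True
s_7={r,s}: X(q)=False q=False
F(X(q)) holds; first witness at position 2.

Answer: 2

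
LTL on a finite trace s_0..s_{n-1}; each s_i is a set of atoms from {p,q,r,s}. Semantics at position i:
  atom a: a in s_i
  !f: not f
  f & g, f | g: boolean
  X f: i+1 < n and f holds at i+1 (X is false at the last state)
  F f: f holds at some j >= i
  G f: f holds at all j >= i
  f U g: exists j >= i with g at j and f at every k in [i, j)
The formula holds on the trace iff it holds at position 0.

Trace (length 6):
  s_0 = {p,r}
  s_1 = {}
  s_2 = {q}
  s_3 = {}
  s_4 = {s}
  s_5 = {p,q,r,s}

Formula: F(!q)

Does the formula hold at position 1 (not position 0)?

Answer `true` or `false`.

s_0={p,r}: F(!q)=True !q=True q=False
s_1={}: F(!q)=True !q=True q=False
s_2={q}: F(!q)=True !q=False q=True
s_3={}: F(!q)=True !q=True q=False
s_4={s}: F(!q)=True !q=True q=False
s_5={p,q,r,s}: F(!q)=False !q=False q=True
Evaluating at position 1: result = True

Answer: true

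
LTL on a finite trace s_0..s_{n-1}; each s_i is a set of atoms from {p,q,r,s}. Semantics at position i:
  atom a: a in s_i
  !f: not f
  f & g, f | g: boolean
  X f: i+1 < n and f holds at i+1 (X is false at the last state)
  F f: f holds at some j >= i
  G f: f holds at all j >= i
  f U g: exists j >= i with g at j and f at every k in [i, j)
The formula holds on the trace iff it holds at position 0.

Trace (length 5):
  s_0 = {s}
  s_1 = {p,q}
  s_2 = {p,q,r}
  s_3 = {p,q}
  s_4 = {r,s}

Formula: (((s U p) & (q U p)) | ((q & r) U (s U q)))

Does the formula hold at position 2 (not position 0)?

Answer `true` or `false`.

s_0={s}: (((s U p) & (q U p)) | ((q & r) U (s U q)))=True ((s U p) & (q U p))=False (s U p)=True s=True p=False (q U p)=False q=False ((q & r) U (s U q))=True (q & r)=False r=False (s U q)=True
s_1={p,q}: (((s U p) & (q U p)) | ((q & r) U (s U q)))=True ((s U p) & (q U p))=True (s U p)=True s=False p=True (q U p)=True q=True ((q & r) U (s U q))=True (q & r)=False r=False (s U q)=True
s_2={p,q,r}: (((s U p) & (q U p)) | ((q & r) U (s U q)))=True ((s U p) & (q U p))=True (s U p)=True s=False p=True (q U p)=True q=True ((q & r) U (s U q))=True (q & r)=True r=True (s U q)=True
s_3={p,q}: (((s U p) & (q U p)) | ((q & r) U (s U q)))=True ((s U p) & (q U p))=True (s U p)=True s=False p=True (q U p)=True q=True ((q & r) U (s U q))=True (q & r)=False r=False (s U q)=True
s_4={r,s}: (((s U p) & (q U p)) | ((q & r) U (s U q)))=False ((s U p) & (q U p))=False (s U p)=False s=True p=False (q U p)=False q=False ((q & r) U (s U q))=False (q & r)=False r=True (s U q)=False
Evaluating at position 2: result = True

Answer: true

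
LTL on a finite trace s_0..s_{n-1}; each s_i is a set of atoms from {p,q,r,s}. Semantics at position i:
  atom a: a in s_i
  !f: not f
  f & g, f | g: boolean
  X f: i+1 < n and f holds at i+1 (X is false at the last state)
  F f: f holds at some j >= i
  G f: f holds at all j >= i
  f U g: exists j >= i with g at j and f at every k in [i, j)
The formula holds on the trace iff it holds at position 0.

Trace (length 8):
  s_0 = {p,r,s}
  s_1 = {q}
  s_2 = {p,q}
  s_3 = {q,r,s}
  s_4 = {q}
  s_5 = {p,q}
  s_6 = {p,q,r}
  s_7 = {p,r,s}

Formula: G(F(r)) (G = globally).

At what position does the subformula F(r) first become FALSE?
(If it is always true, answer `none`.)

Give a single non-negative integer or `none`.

Answer: none

Derivation:
s_0={p,r,s}: F(r)=True r=True
s_1={q}: F(r)=True r=False
s_2={p,q}: F(r)=True r=False
s_3={q,r,s}: F(r)=True r=True
s_4={q}: F(r)=True r=False
s_5={p,q}: F(r)=True r=False
s_6={p,q,r}: F(r)=True r=True
s_7={p,r,s}: F(r)=True r=True
G(F(r)) holds globally = True
No violation — formula holds at every position.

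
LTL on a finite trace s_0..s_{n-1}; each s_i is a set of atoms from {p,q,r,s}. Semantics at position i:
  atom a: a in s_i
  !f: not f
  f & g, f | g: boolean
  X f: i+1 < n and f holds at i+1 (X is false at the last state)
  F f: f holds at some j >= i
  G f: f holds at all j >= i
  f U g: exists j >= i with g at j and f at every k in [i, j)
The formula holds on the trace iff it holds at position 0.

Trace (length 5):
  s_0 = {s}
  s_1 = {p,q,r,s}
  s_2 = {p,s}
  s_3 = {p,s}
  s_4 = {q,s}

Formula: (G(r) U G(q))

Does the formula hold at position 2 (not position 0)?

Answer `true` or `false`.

s_0={s}: (G(r) U G(q))=False G(r)=False r=False G(q)=False q=False
s_1={p,q,r,s}: (G(r) U G(q))=False G(r)=False r=True G(q)=False q=True
s_2={p,s}: (G(r) U G(q))=False G(r)=False r=False G(q)=False q=False
s_3={p,s}: (G(r) U G(q))=False G(r)=False r=False G(q)=False q=False
s_4={q,s}: (G(r) U G(q))=True G(r)=False r=False G(q)=True q=True
Evaluating at position 2: result = False

Answer: false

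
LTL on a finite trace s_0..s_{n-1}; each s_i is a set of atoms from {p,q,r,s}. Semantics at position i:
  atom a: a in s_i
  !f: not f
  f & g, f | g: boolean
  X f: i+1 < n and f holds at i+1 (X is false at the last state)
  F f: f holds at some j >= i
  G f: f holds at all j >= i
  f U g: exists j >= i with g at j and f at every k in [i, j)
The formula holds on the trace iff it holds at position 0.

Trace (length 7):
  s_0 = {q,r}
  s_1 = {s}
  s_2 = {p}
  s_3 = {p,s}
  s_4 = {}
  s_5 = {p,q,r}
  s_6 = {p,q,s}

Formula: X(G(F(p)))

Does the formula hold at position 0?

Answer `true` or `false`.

s_0={q,r}: X(G(F(p)))=True G(F(p))=True F(p)=True p=False
s_1={s}: X(G(F(p)))=True G(F(p))=True F(p)=True p=False
s_2={p}: X(G(F(p)))=True G(F(p))=True F(p)=True p=True
s_3={p,s}: X(G(F(p)))=True G(F(p))=True F(p)=True p=True
s_4={}: X(G(F(p)))=True G(F(p))=True F(p)=True p=False
s_5={p,q,r}: X(G(F(p)))=True G(F(p))=True F(p)=True p=True
s_6={p,q,s}: X(G(F(p)))=False G(F(p))=True F(p)=True p=True

Answer: true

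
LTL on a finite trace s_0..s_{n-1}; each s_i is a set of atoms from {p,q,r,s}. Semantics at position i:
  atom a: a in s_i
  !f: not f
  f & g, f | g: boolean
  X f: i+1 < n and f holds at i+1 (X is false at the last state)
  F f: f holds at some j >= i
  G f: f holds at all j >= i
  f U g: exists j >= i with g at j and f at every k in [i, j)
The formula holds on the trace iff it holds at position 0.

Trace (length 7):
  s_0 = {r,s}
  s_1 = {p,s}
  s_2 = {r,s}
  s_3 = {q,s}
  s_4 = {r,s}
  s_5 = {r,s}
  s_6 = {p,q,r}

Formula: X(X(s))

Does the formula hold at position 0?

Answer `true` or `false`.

s_0={r,s}: X(X(s))=True X(s)=True s=True
s_1={p,s}: X(X(s))=True X(s)=True s=True
s_2={r,s}: X(X(s))=True X(s)=True s=True
s_3={q,s}: X(X(s))=True X(s)=True s=True
s_4={r,s}: X(X(s))=False X(s)=True s=True
s_5={r,s}: X(X(s))=False X(s)=False s=True
s_6={p,q,r}: X(X(s))=False X(s)=False s=False

Answer: true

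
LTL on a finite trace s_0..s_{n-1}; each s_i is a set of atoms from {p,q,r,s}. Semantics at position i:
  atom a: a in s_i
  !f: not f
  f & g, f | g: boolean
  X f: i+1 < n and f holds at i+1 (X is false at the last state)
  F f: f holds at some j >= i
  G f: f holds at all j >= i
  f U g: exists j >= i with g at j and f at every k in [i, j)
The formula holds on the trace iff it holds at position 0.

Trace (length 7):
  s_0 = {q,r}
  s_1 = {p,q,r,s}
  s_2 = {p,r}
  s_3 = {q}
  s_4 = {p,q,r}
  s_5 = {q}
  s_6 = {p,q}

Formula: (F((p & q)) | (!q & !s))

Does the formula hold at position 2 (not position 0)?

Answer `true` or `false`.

Answer: true

Derivation:
s_0={q,r}: (F((p & q)) | (!q & !s))=True F((p & q))=True (p & q)=False p=False q=True (!q & !s)=False !q=False !s=True s=False
s_1={p,q,r,s}: (F((p & q)) | (!q & !s))=True F((p & q))=True (p & q)=True p=True q=True (!q & !s)=False !q=False !s=False s=True
s_2={p,r}: (F((p & q)) | (!q & !s))=True F((p & q))=True (p & q)=False p=True q=False (!q & !s)=True !q=True !s=True s=False
s_3={q}: (F((p & q)) | (!q & !s))=True F((p & q))=True (p & q)=False p=False q=True (!q & !s)=False !q=False !s=True s=False
s_4={p,q,r}: (F((p & q)) | (!q & !s))=True F((p & q))=True (p & q)=True p=True q=True (!q & !s)=False !q=False !s=True s=False
s_5={q}: (F((p & q)) | (!q & !s))=True F((p & q))=True (p & q)=False p=False q=True (!q & !s)=False !q=False !s=True s=False
s_6={p,q}: (F((p & q)) | (!q & !s))=True F((p & q))=True (p & q)=True p=True q=True (!q & !s)=False !q=False !s=True s=False
Evaluating at position 2: result = True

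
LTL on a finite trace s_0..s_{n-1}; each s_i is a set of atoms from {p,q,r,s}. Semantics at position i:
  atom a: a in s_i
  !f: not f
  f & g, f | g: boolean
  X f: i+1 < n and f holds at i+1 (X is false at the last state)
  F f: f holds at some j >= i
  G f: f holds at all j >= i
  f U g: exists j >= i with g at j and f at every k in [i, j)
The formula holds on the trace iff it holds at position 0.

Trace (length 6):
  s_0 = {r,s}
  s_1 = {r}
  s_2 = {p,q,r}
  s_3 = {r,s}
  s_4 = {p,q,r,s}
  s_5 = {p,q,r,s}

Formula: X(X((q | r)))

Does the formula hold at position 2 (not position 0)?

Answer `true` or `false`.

s_0={r,s}: X(X((q | r)))=True X((q | r))=True (q | r)=True q=False r=True
s_1={r}: X(X((q | r)))=True X((q | r))=True (q | r)=True q=False r=True
s_2={p,q,r}: X(X((q | r)))=True X((q | r))=True (q | r)=True q=True r=True
s_3={r,s}: X(X((q | r)))=True X((q | r))=True (q | r)=True q=False r=True
s_4={p,q,r,s}: X(X((q | r)))=False X((q | r))=True (q | r)=True q=True r=True
s_5={p,q,r,s}: X(X((q | r)))=False X((q | r))=False (q | r)=True q=True r=True
Evaluating at position 2: result = True

Answer: true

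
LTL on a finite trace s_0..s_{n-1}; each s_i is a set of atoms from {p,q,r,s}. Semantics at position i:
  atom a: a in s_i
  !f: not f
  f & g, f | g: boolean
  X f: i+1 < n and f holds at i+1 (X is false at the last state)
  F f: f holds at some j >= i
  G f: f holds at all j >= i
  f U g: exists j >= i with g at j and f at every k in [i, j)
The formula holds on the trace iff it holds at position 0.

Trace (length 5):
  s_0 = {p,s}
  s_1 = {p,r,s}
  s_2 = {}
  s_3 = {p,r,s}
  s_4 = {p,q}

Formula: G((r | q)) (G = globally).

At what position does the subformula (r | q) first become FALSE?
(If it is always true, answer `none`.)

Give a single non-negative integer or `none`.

s_0={p,s}: (r | q)=False r=False q=False
s_1={p,r,s}: (r | q)=True r=True q=False
s_2={}: (r | q)=False r=False q=False
s_3={p,r,s}: (r | q)=True r=True q=False
s_4={p,q}: (r | q)=True r=False q=True
G((r | q)) holds globally = False
First violation at position 0.

Answer: 0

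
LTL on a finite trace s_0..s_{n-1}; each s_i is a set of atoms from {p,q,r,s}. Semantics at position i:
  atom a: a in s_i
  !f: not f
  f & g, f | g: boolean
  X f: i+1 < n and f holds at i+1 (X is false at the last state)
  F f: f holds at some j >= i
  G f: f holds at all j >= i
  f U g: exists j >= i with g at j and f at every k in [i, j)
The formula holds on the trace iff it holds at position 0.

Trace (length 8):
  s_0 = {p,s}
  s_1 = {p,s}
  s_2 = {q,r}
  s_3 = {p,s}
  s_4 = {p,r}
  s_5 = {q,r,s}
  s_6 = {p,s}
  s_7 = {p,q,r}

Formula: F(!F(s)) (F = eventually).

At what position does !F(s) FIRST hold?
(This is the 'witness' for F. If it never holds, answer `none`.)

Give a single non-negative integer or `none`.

s_0={p,s}: !F(s)=False F(s)=True s=True
s_1={p,s}: !F(s)=False F(s)=True s=True
s_2={q,r}: !F(s)=False F(s)=True s=False
s_3={p,s}: !F(s)=False F(s)=True s=True
s_4={p,r}: !F(s)=False F(s)=True s=False
s_5={q,r,s}: !F(s)=False F(s)=True s=True
s_6={p,s}: !F(s)=False F(s)=True s=True
s_7={p,q,r}: !F(s)=True F(s)=False s=False
F(!F(s)) holds; first witness at position 7.

Answer: 7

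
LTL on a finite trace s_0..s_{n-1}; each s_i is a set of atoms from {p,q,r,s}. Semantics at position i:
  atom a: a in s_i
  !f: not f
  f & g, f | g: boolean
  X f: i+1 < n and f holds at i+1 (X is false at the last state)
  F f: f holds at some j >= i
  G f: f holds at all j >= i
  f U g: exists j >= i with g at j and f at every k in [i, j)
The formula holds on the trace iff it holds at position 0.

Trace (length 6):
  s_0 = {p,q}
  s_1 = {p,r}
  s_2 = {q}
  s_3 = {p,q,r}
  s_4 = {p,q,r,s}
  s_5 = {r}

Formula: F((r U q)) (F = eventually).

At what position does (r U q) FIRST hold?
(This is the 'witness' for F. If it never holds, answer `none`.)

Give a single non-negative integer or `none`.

s_0={p,q}: (r U q)=True r=False q=True
s_1={p,r}: (r U q)=True r=True q=False
s_2={q}: (r U q)=True r=False q=True
s_3={p,q,r}: (r U q)=True r=True q=True
s_4={p,q,r,s}: (r U q)=True r=True q=True
s_5={r}: (r U q)=False r=True q=False
F((r U q)) holds; first witness at position 0.

Answer: 0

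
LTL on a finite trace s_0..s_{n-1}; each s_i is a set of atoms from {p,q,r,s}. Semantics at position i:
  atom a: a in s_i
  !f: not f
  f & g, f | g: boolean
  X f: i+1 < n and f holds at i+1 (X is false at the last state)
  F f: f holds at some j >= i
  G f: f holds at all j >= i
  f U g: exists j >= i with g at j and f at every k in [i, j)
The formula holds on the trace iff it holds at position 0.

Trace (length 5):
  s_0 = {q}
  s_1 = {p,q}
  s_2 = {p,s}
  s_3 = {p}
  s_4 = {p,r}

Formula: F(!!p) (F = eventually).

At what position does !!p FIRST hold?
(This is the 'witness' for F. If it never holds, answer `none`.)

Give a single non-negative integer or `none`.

s_0={q}: !!p=False !p=True p=False
s_1={p,q}: !!p=True !p=False p=True
s_2={p,s}: !!p=True !p=False p=True
s_3={p}: !!p=True !p=False p=True
s_4={p,r}: !!p=True !p=False p=True
F(!!p) holds; first witness at position 1.

Answer: 1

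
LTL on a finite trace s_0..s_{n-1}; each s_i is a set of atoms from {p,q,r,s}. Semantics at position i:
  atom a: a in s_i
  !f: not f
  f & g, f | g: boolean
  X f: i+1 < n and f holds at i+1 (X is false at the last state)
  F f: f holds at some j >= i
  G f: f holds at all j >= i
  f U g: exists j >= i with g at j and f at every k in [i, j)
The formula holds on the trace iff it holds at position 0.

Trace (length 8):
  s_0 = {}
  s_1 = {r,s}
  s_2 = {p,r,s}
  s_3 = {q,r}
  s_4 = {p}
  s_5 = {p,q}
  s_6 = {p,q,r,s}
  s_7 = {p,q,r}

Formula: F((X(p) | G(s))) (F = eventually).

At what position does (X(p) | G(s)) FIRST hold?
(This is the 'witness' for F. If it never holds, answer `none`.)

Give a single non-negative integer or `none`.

Answer: 1

Derivation:
s_0={}: (X(p) | G(s))=False X(p)=False p=False G(s)=False s=False
s_1={r,s}: (X(p) | G(s))=True X(p)=True p=False G(s)=False s=True
s_2={p,r,s}: (X(p) | G(s))=False X(p)=False p=True G(s)=False s=True
s_3={q,r}: (X(p) | G(s))=True X(p)=True p=False G(s)=False s=False
s_4={p}: (X(p) | G(s))=True X(p)=True p=True G(s)=False s=False
s_5={p,q}: (X(p) | G(s))=True X(p)=True p=True G(s)=False s=False
s_6={p,q,r,s}: (X(p) | G(s))=True X(p)=True p=True G(s)=False s=True
s_7={p,q,r}: (X(p) | G(s))=False X(p)=False p=True G(s)=False s=False
F((X(p) | G(s))) holds; first witness at position 1.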